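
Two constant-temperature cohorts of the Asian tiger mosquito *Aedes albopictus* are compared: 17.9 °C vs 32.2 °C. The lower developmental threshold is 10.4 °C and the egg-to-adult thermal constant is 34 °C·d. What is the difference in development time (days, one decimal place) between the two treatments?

3.0 days

At 17.9 °C: 34 / (17.9 − 10.4) = 34 / 7.5 = 4.533 d.
At 32.2 °C: 34 / (32.2 − 10.4) = 34 / 21.8 = 1.560 d.
Difference = |4.533 − 1.560| = 2.974 ≈ 3.0 days.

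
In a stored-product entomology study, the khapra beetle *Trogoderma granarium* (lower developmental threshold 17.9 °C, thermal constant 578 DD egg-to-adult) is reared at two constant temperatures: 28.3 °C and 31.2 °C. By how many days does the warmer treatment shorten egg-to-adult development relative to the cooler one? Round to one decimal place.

12.1 days

At 28.3 °C: 578 / (28.3 − 17.9) = 578 / 10.4 = 55.577 d.
At 31.2 °C: 578 / (31.2 − 17.9) = 578 / 13.3 = 43.459 d.
Difference = |55.577 − 43.459| = 12.118 ≈ 12.1 days.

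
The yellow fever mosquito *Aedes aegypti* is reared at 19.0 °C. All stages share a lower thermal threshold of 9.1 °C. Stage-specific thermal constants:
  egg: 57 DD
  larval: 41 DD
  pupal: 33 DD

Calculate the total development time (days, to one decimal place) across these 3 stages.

13.2 days

Daily accumulation at 19.0 °C = 19.0 − 9.1 = 9.9 DD/day.
Total K = 57 + 41 + 33 = 131 DD.
Total duration = 131 / 9.9 = 13.232 ≈ 13.2 days.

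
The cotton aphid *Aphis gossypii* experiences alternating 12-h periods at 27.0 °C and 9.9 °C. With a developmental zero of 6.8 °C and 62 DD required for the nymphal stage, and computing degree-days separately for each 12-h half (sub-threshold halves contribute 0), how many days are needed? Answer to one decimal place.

Day half: max(0, 27.0 − 6.8) × 0.5 = 20.2 × 0.5 = 10.10 DD.
Night half: max(0, 9.9 − 6.8) × 0.5 = 3.1 × 0.5 = 1.55 DD.
Per 24 h: 11.65 DD/day.
Duration = 62 / 11.65 = 5.322 ≈ 5.3 days.

5.3 days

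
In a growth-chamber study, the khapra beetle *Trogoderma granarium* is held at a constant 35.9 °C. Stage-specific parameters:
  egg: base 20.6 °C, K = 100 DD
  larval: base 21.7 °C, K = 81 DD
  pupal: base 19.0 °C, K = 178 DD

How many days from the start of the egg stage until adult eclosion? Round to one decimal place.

egg: 100 / (35.9 − 20.6) = 100 / 15.3 = 6.536 d.
larval: 81 / (35.9 − 21.7) = 81 / 14.2 = 5.704 d.
pupal: 178 / (35.9 − 19.0) = 178 / 16.9 = 10.533 d.
Sum = 22.773 ≈ 22.8 days.

22.8 days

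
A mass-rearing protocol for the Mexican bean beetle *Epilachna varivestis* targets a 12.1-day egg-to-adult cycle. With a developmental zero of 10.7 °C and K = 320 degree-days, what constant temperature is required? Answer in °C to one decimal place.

Required daily accumulation = 320 / 12.1 = 26.446 DD/day.
T = T_base + 26.446 = 10.7 + 26.446 = 37.146 ≈ 37.1 °C.

37.1 °C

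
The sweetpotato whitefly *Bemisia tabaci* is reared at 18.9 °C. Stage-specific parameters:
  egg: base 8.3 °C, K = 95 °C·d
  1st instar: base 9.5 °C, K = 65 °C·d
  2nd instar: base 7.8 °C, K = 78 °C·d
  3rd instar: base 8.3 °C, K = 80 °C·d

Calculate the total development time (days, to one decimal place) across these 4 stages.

30.5 days

egg: 95 / (18.9 − 8.3) = 95 / 10.6 = 8.962 d.
1st instar: 65 / (18.9 − 9.5) = 65 / 9.4 = 6.915 d.
2nd instar: 78 / (18.9 − 7.8) = 78 / 11.1 = 7.027 d.
3rd instar: 80 / (18.9 − 8.3) = 80 / 10.6 = 7.547 d.
Sum = 30.451 ≈ 30.5 days.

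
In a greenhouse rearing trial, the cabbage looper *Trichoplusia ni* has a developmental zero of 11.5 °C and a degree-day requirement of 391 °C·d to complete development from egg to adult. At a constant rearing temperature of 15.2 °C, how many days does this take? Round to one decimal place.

Daily accumulation = 15.2 − 11.5 = 3.7 DD/day.
Duration = 391 / 3.7 = 105.676 ≈ 105.7 days.

105.7 days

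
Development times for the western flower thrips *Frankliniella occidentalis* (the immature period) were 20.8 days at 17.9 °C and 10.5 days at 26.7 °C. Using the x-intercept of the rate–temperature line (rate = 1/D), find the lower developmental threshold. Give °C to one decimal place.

8.9 °C

Under the model K = D·(T − T_b), so D₁·(T₁ − T_b) = D₂·(T₂ − T_b).
20.8·(17.9 − T_b) = 10.5·(26.7 − T_b)
T_b = (20.8·17.9 − 10.5·26.7) / (20.8 − 10.5) = 91.97 / 10.3 = 8.929 °C ≈ 8.9 °C.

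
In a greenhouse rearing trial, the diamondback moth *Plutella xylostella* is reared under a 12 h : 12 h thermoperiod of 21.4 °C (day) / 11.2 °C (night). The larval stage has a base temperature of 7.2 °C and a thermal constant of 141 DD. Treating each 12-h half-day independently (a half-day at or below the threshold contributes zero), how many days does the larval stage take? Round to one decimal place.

Day half: max(0, 21.4 − 7.2) × 0.5 = 14.2 × 0.5 = 7.10 DD.
Night half: max(0, 11.2 − 7.2) × 0.5 = 4.0 × 0.5 = 2.00 DD.
Per 24 h: 9.10 DD/day.
Duration = 141 / 9.10 = 15.495 ≈ 15.5 days.

15.5 days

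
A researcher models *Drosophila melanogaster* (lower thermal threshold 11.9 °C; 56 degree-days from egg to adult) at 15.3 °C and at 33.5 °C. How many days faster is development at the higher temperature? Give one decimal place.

13.9 days

At 15.3 °C: 56 / (15.3 − 11.9) = 56 / 3.4 = 16.471 d.
At 33.5 °C: 56 / (33.5 − 11.9) = 56 / 21.6 = 2.593 d.
Difference = |16.471 − 2.593| = 13.878 ≈ 13.9 days.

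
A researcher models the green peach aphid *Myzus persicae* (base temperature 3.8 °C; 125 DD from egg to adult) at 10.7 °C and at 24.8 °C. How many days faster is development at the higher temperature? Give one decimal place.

At 10.7 °C: 125 / (10.7 − 3.8) = 125 / 6.9 = 18.116 d.
At 24.8 °C: 125 / (24.8 − 3.8) = 125 / 21.0 = 5.952 d.
Difference = |18.116 − 5.952| = 12.164 ≈ 12.2 days.

12.2 days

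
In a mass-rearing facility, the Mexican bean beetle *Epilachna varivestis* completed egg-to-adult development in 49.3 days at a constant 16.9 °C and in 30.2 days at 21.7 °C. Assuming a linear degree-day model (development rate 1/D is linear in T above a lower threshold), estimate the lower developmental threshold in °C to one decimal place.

Equal thermal constants: D₁(T₁ − T_b) = D₂(T₂ − T_b).
49.3·(16.9 − T_b) = 30.2·(21.7 − T_b)
T_b = (49.3·16.9 − 30.2·21.7) / (49.3 − 30.2) = 177.83 / 19.1 = 9.310 °C ≈ 9.3 °C.

9.3 °C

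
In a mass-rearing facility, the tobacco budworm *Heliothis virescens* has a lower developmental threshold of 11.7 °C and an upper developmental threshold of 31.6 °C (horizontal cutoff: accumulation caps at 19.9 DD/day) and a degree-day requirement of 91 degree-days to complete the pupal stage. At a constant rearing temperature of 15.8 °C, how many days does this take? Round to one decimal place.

22.2 days

Daily accumulation = 15.8 − 11.7 = 4.1 DD/day.
Duration = 91 / 4.1 = 22.195 ≈ 22.2 days.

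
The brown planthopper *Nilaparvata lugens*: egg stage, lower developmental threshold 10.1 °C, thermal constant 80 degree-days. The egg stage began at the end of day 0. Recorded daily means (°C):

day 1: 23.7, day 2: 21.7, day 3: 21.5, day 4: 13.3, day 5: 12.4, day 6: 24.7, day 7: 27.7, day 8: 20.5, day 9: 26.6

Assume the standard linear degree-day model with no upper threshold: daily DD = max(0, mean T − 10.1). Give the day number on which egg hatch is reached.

Daily DD above 10.1 °C: 13.6, 11.6, 11.4, 3.2, 2.3, 14.6, 17.6, 10.4, 16.5.
Cumulative: 13.6, 25.2, 36.6, 39.8, 42.1, 56.7, 74.3, 84.7, 101.2.
The total first reaches 80 DD on day 8.

day 8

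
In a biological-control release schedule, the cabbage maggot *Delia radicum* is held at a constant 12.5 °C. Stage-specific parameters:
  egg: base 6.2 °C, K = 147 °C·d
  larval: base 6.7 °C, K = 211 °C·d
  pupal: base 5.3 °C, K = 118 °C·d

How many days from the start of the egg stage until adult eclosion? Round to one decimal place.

76.1 days

egg: 147 / (12.5 − 6.2) = 147 / 6.3 = 23.333 d.
larval: 211 / (12.5 − 6.7) = 211 / 5.8 = 36.379 d.
pupal: 118 / (12.5 − 5.3) = 118 / 7.2 = 16.389 d.
Sum = 76.102 ≈ 76.1 days.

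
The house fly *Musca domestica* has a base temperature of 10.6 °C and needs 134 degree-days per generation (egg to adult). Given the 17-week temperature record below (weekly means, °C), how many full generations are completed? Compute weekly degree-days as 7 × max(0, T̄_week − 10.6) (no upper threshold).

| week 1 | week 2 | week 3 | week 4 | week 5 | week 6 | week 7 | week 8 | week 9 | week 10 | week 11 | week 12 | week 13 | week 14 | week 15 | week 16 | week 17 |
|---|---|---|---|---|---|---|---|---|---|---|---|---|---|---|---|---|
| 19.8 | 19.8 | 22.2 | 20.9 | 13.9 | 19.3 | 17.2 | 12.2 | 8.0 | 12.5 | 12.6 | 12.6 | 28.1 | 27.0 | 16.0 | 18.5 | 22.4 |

6 generations

Weekly DD (7 × max(0, T̄ − 10.6)): 64.4, 64.4, 81.2, 72.1, 23.1, 60.9, 46.2, 11.2, 0.0, 13.3, 14.0, 14.0, 122.5, 114.8, 37.8, 55.3, 82.6.
Season total = 877.8 DD.
Complete generations = ⌊877.8 / 134⌋ = 6.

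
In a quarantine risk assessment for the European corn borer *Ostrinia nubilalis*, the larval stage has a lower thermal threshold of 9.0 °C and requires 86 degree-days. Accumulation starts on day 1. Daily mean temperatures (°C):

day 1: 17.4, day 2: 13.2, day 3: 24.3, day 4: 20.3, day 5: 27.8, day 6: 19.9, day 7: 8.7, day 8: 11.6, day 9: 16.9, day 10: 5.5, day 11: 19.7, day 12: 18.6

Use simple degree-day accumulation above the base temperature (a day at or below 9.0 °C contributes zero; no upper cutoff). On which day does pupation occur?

Daily DD above 9.0 °C: 8.4, 4.2, 15.3, 11.3, 18.8, 10.9, 0.0, 2.6, 7.9, 0.0, 10.7, 9.6.
Cumulative: 8.4, 12.6, 27.9, 39.2, 58.0, 68.9, 68.9, 71.5, 79.4, 79.4, 90.1, 99.7.
The total first reaches 86 DD on day 11.

day 11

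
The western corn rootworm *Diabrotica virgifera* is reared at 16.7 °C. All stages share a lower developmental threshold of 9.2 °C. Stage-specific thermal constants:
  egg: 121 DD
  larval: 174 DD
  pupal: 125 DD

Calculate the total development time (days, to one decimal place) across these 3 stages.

56.0 days

Daily accumulation at 16.7 °C = 16.7 − 9.2 = 7.5 DD/day.
Total K = 121 + 174 + 125 = 420 DD.
Total duration = 420 / 7.5 = 56.000 ≈ 56.0 days.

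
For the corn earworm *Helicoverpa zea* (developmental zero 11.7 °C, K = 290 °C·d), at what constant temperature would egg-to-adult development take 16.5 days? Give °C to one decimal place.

Required daily accumulation = 290 / 16.5 = 17.576 DD/day.
T = T_base + 17.576 = 11.7 + 17.576 = 29.276 ≈ 29.3 °C.

29.3 °C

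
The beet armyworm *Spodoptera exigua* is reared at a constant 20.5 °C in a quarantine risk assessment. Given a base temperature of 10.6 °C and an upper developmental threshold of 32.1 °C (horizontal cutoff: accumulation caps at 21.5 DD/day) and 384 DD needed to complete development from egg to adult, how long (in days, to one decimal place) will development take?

38.8 days

Daily accumulation = 20.5 − 10.6 = 9.9 DD/day.
Duration = 384 / 9.9 = 38.788 ≈ 38.8 days.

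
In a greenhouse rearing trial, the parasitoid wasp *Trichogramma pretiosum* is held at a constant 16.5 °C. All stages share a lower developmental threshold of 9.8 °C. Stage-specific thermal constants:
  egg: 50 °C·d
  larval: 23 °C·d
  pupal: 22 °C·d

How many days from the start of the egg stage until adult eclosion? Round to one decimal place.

14.2 days

Daily accumulation at 16.5 °C = 16.5 − 9.8 = 6.7 DD/day.
Total K = 50 + 23 + 22 = 95 DD.
Total duration = 95 / 6.7 = 14.179 ≈ 14.2 days.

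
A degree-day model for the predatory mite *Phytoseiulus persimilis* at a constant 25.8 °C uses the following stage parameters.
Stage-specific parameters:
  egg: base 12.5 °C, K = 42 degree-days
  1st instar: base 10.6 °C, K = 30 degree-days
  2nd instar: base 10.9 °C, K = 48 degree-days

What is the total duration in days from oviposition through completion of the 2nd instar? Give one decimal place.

egg: 42 / (25.8 − 12.5) = 42 / 13.3 = 3.158 d.
1st instar: 30 / (25.8 − 10.6) = 30 / 15.2 = 1.974 d.
2nd instar: 48 / (25.8 − 10.9) = 48 / 14.9 = 3.221 d.
Sum = 8.353 ≈ 8.4 days.

8.4 days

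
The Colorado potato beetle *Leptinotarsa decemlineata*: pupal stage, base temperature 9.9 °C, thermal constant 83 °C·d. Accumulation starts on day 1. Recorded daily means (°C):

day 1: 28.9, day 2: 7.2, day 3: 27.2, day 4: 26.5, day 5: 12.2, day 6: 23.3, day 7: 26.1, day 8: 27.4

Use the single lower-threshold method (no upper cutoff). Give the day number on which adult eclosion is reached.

day 7

Daily DD above 9.9 °C: 19.0, 0.0, 17.3, 16.6, 2.3, 13.4, 16.2, 17.5.
Cumulative: 19.0, 19.0, 36.3, 52.9, 55.2, 68.6, 84.8, 102.3.
The total first reaches 83 DD on day 7.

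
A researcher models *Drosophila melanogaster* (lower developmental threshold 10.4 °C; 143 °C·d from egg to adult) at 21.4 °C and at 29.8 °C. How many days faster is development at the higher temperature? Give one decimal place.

At 21.4 °C: 143 / (21.4 − 10.4) = 143 / 11.0 = 13.000 d.
At 29.8 °C: 143 / (29.8 − 10.4) = 143 / 19.4 = 7.371 d.
Difference = |13.000 − 7.371| = 5.629 ≈ 5.6 days.

5.6 days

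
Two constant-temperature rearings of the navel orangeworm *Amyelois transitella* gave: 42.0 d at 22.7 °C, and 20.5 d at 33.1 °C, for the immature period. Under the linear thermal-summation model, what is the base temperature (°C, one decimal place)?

Linear rate model ⇒ the product D·(T − T_b) is constant across temperatures.
42.0·(22.7 − T_b) = 20.5·(33.1 − T_b)
T_b = (42.0·22.7 − 20.5·33.1) / (42.0 − 20.5) = 274.85 / 21.5 = 12.784 °C ≈ 12.8 °C.

12.8 °C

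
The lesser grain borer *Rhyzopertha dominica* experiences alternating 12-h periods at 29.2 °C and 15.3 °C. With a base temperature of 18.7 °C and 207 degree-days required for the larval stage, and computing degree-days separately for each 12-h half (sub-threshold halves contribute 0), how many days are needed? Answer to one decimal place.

39.4 days

Day half: max(0, 29.2 − 18.7) × 0.5 = 10.5 × 0.5 = 5.25 DD.
Night half: max(0, 15.3 − 18.7) × 0.5 = 0.0 × 0.5 = 0.00 DD.
Per 24 h: 5.25 DD/day.
Duration = 207 / 5.25 = 39.429 ≈ 39.4 days.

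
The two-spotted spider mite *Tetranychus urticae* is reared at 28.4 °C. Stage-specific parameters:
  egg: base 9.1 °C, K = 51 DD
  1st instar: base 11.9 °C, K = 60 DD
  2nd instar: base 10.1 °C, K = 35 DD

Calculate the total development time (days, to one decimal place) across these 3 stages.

8.2 days

egg: 51 / (28.4 − 9.1) = 51 / 19.3 = 2.642 d.
1st instar: 60 / (28.4 − 11.9) = 60 / 16.5 = 3.636 d.
2nd instar: 35 / (28.4 − 10.1) = 35 / 18.3 = 1.913 d.
Sum = 8.191 ≈ 8.2 days.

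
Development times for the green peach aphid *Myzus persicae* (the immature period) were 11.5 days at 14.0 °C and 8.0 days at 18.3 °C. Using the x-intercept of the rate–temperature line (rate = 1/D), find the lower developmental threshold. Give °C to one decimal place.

4.2 °C

Linear rate model ⇒ the product D·(T − T_b) is constant across temperatures.
11.5·(14.0 − T_b) = 8.0·(18.3 − T_b)
T_b = (11.5·14.0 − 8.0·18.3) / (11.5 − 8.0) = 14.60 / 3.5 = 4.171 °C ≈ 4.2 °C.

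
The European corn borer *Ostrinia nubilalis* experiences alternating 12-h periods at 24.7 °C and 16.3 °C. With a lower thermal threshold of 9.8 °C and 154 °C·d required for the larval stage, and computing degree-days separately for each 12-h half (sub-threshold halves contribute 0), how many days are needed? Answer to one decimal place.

Day half: max(0, 24.7 − 9.8) × 0.5 = 14.9 × 0.5 = 7.45 DD.
Night half: max(0, 16.3 − 9.8) × 0.5 = 6.5 × 0.5 = 3.25 DD.
Per 24 h: 10.70 DD/day.
Duration = 154 / 10.70 = 14.393 ≈ 14.4 days.

14.4 days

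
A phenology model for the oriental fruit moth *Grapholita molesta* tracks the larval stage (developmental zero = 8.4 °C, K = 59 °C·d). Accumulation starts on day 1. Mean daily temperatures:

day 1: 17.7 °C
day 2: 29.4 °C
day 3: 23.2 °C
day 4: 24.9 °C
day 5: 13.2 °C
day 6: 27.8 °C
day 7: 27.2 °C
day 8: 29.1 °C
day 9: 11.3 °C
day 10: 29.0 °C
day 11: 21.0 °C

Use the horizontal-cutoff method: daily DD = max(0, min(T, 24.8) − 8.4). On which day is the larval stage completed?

day 5

Daily DD above 8.4 °C (capped at 16.4): 9.3, 16.4, 14.8, 16.4, 4.8, 16.4, 16.4, 16.4, 2.9, 16.4, 12.6.
Cumulative: 9.3, 25.7, 40.5, 56.9, 61.7, 78.1, 94.5, 110.9, 113.8, 130.2, 142.8.
The total first reaches 59 DD on day 5.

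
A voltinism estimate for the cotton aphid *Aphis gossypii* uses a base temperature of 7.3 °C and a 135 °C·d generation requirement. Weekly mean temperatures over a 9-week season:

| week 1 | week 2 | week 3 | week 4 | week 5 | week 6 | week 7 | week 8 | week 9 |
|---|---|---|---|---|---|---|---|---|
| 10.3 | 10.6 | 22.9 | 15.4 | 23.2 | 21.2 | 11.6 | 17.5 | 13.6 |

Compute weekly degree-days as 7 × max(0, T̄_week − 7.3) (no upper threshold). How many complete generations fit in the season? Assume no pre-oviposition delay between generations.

Weekly DD (7 × max(0, T̄ − 7.3)): 21.0, 23.1, 109.2, 56.7, 111.3, 97.3, 30.1, 71.4, 44.1.
Season total = 564.2 DD.
Complete generations = ⌊564.2 / 135⌋ = 4.

4 generations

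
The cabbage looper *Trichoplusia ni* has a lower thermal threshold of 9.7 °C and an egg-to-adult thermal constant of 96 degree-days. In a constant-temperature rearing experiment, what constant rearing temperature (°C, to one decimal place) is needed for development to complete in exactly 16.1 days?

15.7 °C

Required daily accumulation = 96 / 16.1 = 5.963 DD/day.
T = T_base + 5.963 = 9.7 + 5.963 = 15.663 ≈ 15.7 °C.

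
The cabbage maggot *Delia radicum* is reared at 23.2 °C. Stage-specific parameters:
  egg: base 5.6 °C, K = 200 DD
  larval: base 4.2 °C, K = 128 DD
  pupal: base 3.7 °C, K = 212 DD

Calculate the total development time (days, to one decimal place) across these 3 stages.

egg: 200 / (23.2 − 5.6) = 200 / 17.6 = 11.364 d.
larval: 128 / (23.2 − 4.2) = 128 / 19.0 = 6.737 d.
pupal: 212 / (23.2 − 3.7) = 212 / 19.5 = 10.872 d.
Sum = 28.972 ≈ 29.0 days.

29.0 days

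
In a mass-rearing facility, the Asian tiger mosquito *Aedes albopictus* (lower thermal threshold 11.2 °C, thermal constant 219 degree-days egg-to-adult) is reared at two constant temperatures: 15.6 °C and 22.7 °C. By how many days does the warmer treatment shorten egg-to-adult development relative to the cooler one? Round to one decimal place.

At 15.6 °C: 219 / (15.6 − 11.2) = 219 / 4.4 = 49.773 d.
At 22.7 °C: 219 / (22.7 − 11.2) = 219 / 11.5 = 19.043 d.
Difference = |49.773 − 19.043| = 30.729 ≈ 30.7 days.

30.7 days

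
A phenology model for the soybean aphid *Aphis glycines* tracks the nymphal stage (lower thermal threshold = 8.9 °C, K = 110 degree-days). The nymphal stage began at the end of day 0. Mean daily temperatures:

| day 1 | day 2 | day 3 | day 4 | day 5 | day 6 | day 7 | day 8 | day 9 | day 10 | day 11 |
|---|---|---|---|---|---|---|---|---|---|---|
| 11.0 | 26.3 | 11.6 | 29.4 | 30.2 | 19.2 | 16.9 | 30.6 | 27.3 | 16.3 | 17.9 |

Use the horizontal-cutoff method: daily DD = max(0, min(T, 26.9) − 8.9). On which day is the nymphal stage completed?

day 9

Daily DD above 8.9 °C (capped at 18.0): 2.1, 17.4, 2.7, 18.0, 18.0, 10.3, 8.0, 18.0, 18.0, 7.4, 9.0.
Cumulative: 2.1, 19.5, 22.2, 40.2, 58.2, 68.5, 76.5, 94.5, 112.5, 119.9, 128.9.
The total first reaches 110 DD on day 9.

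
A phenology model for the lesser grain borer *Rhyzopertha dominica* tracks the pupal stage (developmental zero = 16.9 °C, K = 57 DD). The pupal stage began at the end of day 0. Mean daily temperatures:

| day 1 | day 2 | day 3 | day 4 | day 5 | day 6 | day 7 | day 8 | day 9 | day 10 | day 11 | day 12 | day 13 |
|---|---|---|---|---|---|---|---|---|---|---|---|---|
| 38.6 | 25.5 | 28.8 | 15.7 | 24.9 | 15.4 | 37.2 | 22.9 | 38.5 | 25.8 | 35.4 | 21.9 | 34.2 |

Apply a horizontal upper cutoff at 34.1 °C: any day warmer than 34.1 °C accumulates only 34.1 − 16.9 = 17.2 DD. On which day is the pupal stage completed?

day 7

Daily DD above 16.9 °C (capped at 17.2): 17.2, 8.6, 11.9, 0.0, 8.0, 0.0, 17.2, 6.0, 17.2, 8.9, 17.2, 5.0, 17.2.
Cumulative: 17.2, 25.8, 37.7, 37.7, 45.7, 45.7, 62.9, 68.9, 86.1, 95.0, 112.2, 117.2, 134.4.
The total first reaches 57 DD on day 7.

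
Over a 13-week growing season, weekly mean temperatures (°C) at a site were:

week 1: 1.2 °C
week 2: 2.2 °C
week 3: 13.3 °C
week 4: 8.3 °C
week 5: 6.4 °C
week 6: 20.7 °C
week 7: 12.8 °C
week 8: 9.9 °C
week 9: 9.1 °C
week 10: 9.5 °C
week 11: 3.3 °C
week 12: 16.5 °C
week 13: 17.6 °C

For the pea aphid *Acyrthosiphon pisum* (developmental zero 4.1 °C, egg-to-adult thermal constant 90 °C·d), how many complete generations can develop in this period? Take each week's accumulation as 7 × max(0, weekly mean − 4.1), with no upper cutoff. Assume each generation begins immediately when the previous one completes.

6 generations

Weekly DD (7 × max(0, T̄ − 4.1)): 0.0, 0.0, 64.4, 29.4, 16.1, 116.2, 60.9, 40.6, 35.0, 37.8, 0.0, 86.8, 94.5.
Season total = 581.7 DD.
Complete generations = ⌊581.7 / 90⌋ = 6.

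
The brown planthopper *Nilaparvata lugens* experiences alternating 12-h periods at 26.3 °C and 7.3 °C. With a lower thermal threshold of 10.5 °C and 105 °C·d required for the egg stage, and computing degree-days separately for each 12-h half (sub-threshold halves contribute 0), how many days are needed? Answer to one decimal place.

13.3 days

Day half: max(0, 26.3 − 10.5) × 0.5 = 15.8 × 0.5 = 7.90 DD.
Night half: max(0, 7.3 − 10.5) × 0.5 = 0.0 × 0.5 = 0.00 DD.
Per 24 h: 7.90 DD/day.
Duration = 105 / 7.90 = 13.291 ≈ 13.3 days.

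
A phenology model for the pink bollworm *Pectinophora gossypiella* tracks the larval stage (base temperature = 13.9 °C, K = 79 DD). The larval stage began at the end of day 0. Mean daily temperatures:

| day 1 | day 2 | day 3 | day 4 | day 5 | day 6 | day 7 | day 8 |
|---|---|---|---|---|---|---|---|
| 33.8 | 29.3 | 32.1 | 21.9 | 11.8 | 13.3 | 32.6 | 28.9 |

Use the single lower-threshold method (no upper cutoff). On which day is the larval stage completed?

day 7

Daily DD above 13.9 °C: 19.9, 15.4, 18.2, 8.0, 0.0, 0.0, 18.7, 15.0.
Cumulative: 19.9, 35.3, 53.5, 61.5, 61.5, 61.5, 80.2, 95.2.
The total first reaches 79 DD on day 7.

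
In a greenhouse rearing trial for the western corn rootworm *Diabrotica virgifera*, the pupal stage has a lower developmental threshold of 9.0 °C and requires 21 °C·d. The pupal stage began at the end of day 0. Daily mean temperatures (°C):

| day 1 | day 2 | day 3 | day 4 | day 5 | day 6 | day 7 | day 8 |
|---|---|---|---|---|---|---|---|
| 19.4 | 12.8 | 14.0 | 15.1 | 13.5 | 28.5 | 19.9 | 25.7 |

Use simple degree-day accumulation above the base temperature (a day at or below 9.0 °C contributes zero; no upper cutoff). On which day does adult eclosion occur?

Daily DD above 9.0 °C: 10.4, 3.8, 5.0, 6.1, 4.5, 19.5, 10.9, 16.7.
Cumulative: 10.4, 14.2, 19.2, 25.3, 29.8, 49.3, 60.2, 76.9.
The total first reaches 21 DD on day 4.

day 4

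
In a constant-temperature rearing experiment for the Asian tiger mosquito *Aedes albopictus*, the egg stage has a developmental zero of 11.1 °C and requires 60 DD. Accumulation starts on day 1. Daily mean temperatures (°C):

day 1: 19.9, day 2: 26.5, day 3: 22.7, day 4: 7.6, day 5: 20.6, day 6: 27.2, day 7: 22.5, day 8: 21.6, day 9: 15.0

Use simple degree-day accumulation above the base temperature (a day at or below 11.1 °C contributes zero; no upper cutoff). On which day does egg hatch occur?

day 6

Daily DD above 11.1 °C: 8.8, 15.4, 11.6, 0.0, 9.5, 16.1, 11.4, 10.5, 3.9.
Cumulative: 8.8, 24.2, 35.8, 35.8, 45.3, 61.4, 72.8, 83.3, 87.2.
The total first reaches 60 DD on day 6.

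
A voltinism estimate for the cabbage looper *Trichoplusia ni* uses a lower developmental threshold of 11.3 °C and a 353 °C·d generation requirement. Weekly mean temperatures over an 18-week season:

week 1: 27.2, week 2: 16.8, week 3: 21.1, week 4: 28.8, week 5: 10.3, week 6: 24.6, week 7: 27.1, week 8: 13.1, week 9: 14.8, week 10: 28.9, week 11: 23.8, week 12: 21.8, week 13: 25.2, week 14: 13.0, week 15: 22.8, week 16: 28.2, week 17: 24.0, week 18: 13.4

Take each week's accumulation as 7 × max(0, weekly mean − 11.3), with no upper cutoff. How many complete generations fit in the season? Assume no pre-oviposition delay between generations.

Weekly DD (7 × max(0, T̄ − 11.3)): 111.3, 38.5, 68.6, 122.5, 0.0, 93.1, 110.6, 12.6, 24.5, 123.2, 87.5, 73.5, 97.3, 11.9, 80.5, 118.3, 88.9, 14.7.
Season total = 1277.5 DD.
Complete generations = ⌊1277.5 / 353⌋ = 3.

3 generations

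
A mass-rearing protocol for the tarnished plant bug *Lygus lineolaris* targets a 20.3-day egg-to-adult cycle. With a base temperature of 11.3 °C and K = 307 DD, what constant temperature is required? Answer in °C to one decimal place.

Required daily accumulation = 307 / 20.3 = 15.123 DD/day.
T = T_base + 15.123 = 11.3 + 15.123 = 26.423 ≈ 26.4 °C.

26.4 °C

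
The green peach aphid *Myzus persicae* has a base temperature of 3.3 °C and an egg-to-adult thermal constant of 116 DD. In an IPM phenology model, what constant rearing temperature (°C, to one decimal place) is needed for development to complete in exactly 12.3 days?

Required daily accumulation = 116 / 12.3 = 9.431 DD/day.
T = T_base + 9.431 = 3.3 + 9.431 = 12.731 ≈ 12.7 °C.

12.7 °C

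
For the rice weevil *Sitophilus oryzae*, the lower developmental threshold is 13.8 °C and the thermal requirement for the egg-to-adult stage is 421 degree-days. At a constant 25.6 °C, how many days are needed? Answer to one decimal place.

Daily accumulation = 25.6 − 13.8 = 11.8 DD/day.
Duration = 421 / 11.8 = 35.678 ≈ 35.7 days.

35.7 days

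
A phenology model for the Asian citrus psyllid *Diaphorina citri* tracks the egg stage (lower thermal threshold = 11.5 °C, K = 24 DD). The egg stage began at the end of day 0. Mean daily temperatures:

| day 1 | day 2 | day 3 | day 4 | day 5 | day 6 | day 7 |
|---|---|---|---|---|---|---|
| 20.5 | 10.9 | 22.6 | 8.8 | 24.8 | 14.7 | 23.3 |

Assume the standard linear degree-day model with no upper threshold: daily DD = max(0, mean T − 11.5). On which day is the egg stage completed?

day 5

Daily DD above 11.5 °C: 9.0, 0.0, 11.1, 0.0, 13.3, 3.2, 11.8.
Cumulative: 9.0, 9.0, 20.1, 20.1, 33.4, 36.6, 48.4.
The total first reaches 24 DD on day 5.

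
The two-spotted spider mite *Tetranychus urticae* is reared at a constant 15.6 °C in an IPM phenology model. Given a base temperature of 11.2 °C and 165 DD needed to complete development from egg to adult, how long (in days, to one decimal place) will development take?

37.5 days

Daily accumulation = 15.6 − 11.2 = 4.4 DD/day.
Duration = 165 / 4.4 = 37.500 ≈ 37.5 days.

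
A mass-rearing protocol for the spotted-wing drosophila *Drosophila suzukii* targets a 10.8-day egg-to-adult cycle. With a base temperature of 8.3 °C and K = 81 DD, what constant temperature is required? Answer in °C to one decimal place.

Required daily accumulation = 81 / 10.8 = 7.500 DD/day.
T = T_base + 7.500 = 8.3 + 7.500 = 15.800 ≈ 15.8 °C.

15.8 °C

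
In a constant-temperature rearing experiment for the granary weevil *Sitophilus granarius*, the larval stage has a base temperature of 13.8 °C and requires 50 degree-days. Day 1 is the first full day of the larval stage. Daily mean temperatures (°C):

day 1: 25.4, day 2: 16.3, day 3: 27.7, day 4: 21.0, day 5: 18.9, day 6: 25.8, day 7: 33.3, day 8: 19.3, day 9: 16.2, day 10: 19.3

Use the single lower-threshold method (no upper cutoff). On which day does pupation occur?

day 6

Daily DD above 13.8 °C: 11.6, 2.5, 13.9, 7.2, 5.1, 12.0, 19.5, 5.5, 2.4, 5.5.
Cumulative: 11.6, 14.1, 28.0, 35.2, 40.3, 52.3, 71.8, 77.3, 79.7, 85.2.
The total first reaches 50 DD on day 6.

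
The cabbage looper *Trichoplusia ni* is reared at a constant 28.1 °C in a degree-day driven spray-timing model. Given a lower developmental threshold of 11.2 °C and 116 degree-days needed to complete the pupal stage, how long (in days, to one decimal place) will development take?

6.9 days

Daily accumulation = 28.1 − 11.2 = 16.9 DD/day.
Duration = 116 / 16.9 = 6.864 ≈ 6.9 days.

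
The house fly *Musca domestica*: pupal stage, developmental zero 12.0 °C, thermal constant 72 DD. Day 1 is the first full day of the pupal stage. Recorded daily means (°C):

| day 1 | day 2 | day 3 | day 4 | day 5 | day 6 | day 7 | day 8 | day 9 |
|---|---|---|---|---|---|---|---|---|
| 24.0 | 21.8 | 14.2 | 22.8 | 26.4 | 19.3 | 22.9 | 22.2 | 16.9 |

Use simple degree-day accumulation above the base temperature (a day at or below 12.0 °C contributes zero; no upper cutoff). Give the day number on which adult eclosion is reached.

Daily DD above 12.0 °C: 12.0, 9.8, 2.2, 10.8, 14.4, 7.3, 10.9, 10.2, 4.9.
Cumulative: 12.0, 21.8, 24.0, 34.8, 49.2, 56.5, 67.4, 77.6, 82.5.
The total first reaches 72 DD on day 8.

day 8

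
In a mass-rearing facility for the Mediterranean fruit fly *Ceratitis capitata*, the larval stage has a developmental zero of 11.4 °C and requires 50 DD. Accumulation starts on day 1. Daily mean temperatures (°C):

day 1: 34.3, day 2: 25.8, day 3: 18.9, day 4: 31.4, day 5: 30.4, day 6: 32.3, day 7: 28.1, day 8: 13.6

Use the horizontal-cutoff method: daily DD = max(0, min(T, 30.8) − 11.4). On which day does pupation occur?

Daily DD above 11.4 °C (capped at 19.4): 19.4, 14.4, 7.5, 19.4, 19.0, 19.4, 16.7, 2.2.
Cumulative: 19.4, 33.8, 41.3, 60.7, 79.7, 99.1, 115.8, 118.0.
The total first reaches 50 DD on day 4.

day 4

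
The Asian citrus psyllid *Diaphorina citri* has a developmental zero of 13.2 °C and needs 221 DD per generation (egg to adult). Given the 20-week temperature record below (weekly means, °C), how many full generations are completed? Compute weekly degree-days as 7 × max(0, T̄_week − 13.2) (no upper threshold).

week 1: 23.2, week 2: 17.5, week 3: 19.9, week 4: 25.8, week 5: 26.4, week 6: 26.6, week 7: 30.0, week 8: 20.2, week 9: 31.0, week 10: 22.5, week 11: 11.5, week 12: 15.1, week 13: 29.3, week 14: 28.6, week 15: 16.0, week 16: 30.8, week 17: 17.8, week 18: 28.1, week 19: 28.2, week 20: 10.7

Weekly DD (7 × max(0, T̄ − 13.2)): 70.0, 30.1, 46.9, 88.2, 92.4, 93.8, 117.6, 49.0, 124.6, 65.1, 0.0, 13.3, 112.7, 107.8, 19.6, 123.2, 32.2, 104.3, 105.0, 0.0.
Season total = 1395.8 DD.
Complete generations = ⌊1395.8 / 221⌋ = 6.

6 generations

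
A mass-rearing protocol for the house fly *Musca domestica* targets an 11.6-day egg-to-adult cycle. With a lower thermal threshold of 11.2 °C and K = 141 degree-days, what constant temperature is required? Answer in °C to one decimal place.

23.4 °C

Required daily accumulation = 141 / 11.6 = 12.155 DD/day.
T = T_base + 12.155 = 11.2 + 12.155 = 23.355 ≈ 23.4 °C.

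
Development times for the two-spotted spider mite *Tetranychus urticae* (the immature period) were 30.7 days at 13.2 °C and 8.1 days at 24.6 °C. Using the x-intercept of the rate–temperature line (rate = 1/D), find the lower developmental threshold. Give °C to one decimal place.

Under the model K = D·(T − T_b), so D₁·(T₁ − T_b) = D₂·(T₂ − T_b).
30.7·(13.2 − T_b) = 8.1·(24.6 − T_b)
T_b = (30.7·13.2 − 8.1·24.6) / (30.7 − 8.1) = 205.98 / 22.6 = 9.114 °C ≈ 9.1 °C.

9.1 °C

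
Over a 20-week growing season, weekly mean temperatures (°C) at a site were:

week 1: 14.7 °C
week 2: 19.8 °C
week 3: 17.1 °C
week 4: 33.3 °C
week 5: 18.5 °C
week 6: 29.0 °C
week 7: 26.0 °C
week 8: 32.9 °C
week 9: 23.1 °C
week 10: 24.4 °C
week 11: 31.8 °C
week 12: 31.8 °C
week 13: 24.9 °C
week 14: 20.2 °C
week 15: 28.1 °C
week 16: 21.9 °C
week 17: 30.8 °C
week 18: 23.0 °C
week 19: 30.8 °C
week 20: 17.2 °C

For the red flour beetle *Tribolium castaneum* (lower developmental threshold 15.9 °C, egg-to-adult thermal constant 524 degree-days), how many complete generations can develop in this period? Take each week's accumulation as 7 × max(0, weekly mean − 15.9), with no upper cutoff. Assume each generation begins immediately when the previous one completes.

Weekly DD (7 × max(0, T̄ − 15.9)): 0.0, 27.3, 8.4, 121.8, 18.2, 91.7, 70.7, 119.0, 50.4, 59.5, 111.3, 111.3, 63.0, 30.1, 85.4, 42.0, 104.3, 49.7, 104.3, 9.1.
Season total = 1277.5 DD.
Complete generations = ⌊1277.5 / 524⌋ = 2.

2 generations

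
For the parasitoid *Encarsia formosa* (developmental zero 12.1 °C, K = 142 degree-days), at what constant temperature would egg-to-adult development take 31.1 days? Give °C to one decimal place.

16.7 °C

Required daily accumulation = 142 / 31.1 = 4.566 DD/day.
T = T_base + 4.566 = 12.1 + 4.566 = 16.666 ≈ 16.7 °C.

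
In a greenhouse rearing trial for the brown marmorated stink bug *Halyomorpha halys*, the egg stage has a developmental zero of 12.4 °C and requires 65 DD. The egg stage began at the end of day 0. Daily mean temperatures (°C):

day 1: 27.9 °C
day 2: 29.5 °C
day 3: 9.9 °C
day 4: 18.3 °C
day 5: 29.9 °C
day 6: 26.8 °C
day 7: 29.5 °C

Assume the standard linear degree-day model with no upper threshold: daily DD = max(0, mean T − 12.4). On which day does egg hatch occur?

Daily DD above 12.4 °C: 15.5, 17.1, 0.0, 5.9, 17.5, 14.4, 17.1.
Cumulative: 15.5, 32.6, 32.6, 38.5, 56.0, 70.4, 87.5.
The total first reaches 65 DD on day 6.

day 6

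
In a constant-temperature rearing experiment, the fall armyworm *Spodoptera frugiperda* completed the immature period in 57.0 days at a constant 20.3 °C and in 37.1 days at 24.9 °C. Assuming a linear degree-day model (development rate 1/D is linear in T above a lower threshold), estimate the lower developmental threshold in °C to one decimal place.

Under the model K = D·(T − T_b), so D₁·(T₁ − T_b) = D₂·(T₂ − T_b).
57.0·(20.3 − T_b) = 37.1·(24.9 − T_b)
T_b = (57.0·20.3 − 37.1·24.9) / (57.0 − 37.1) = 233.31 / 19.9 = 11.724 °C ≈ 11.7 °C.

11.7 °C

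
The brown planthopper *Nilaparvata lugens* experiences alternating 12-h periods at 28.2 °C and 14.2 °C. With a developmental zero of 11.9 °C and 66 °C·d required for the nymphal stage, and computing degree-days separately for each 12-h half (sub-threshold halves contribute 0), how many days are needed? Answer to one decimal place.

Day half: max(0, 28.2 − 11.9) × 0.5 = 16.3 × 0.5 = 8.15 DD.
Night half: max(0, 14.2 − 11.9) × 0.5 = 2.3 × 0.5 = 1.15 DD.
Per 24 h: 9.30 DD/day.
Duration = 66 / 9.30 = 7.097 ≈ 7.1 days.

7.1 days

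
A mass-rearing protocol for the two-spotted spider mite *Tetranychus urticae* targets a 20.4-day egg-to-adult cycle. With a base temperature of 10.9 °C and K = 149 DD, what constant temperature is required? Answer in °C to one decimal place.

Required daily accumulation = 149 / 20.4 = 7.304 DD/day.
T = T_base + 7.304 = 10.9 + 7.304 = 18.204 ≈ 18.2 °C.

18.2 °C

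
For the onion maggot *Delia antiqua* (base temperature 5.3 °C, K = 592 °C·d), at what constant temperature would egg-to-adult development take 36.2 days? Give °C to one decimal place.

Required daily accumulation = 592 / 36.2 = 16.354 DD/day.
T = T_base + 16.354 = 5.3 + 16.354 = 21.654 ≈ 21.7 °C.

21.7 °C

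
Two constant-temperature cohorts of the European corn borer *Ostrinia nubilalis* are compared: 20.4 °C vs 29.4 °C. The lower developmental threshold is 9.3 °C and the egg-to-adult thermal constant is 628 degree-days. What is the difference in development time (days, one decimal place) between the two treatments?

At 20.4 °C: 628 / (20.4 − 9.3) = 628 / 11.1 = 56.577 d.
At 29.4 °C: 628 / (29.4 − 9.3) = 628 / 20.1 = 31.244 d.
Difference = |56.577 − 31.244| = 25.333 ≈ 25.3 days.

25.3 days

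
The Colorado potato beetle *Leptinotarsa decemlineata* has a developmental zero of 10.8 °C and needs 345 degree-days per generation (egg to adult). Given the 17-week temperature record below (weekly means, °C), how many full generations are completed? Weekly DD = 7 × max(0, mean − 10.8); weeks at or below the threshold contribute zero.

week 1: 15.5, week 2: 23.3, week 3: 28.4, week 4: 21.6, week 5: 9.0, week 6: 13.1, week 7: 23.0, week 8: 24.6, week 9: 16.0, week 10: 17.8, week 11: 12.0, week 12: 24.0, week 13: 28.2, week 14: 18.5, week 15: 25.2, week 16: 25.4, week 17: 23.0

3 generations

Weekly DD (7 × max(0, T̄ − 10.8)): 32.9, 87.5, 123.2, 75.6, 0.0, 16.1, 85.4, 96.6, 36.4, 49.0, 8.4, 92.4, 121.8, 53.9, 100.8, 102.2, 85.4.
Season total = 1167.6 DD.
Complete generations = ⌊1167.6 / 345⌋ = 3.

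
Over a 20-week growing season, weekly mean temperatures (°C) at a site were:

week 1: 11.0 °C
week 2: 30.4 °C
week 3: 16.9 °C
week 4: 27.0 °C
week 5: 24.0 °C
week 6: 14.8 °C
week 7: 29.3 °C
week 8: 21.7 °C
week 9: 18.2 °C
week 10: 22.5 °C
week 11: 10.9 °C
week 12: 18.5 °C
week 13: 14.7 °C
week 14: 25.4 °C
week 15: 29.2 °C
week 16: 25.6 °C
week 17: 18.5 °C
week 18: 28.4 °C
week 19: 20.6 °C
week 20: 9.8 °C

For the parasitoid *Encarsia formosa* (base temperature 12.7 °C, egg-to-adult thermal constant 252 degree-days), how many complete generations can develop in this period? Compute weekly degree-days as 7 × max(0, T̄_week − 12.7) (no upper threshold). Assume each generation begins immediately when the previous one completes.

Weekly DD (7 × max(0, T̄ − 12.7)): 0.0, 123.9, 29.4, 100.1, 79.1, 14.7, 116.2, 63.0, 38.5, 68.6, 0.0, 40.6, 14.0, 88.9, 115.5, 90.3, 40.6, 109.9, 55.3, 0.0.
Season total = 1188.6 DD.
Complete generations = ⌊1188.6 / 252⌋ = 4.

4 generations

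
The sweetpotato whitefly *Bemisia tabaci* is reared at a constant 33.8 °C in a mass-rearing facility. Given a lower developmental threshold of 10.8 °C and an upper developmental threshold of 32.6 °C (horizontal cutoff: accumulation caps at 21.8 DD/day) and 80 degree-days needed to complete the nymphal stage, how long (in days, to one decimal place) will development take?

Temperature 33.8 °C exceeds the upper threshold, so daily accumulation caps at 32.6 − 10.8 = 21.8 DD/day.
Duration = 80 / 21.8 = 3.670 ≈ 3.7 days.

3.7 days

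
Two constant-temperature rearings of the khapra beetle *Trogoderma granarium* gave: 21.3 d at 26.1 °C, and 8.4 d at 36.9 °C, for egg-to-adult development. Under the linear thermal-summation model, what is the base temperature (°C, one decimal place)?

Linear rate model ⇒ the product D·(T − T_b) is constant across temperatures.
21.3·(26.1 − T_b) = 8.4·(36.9 − T_b)
T_b = (21.3·26.1 − 8.4·36.9) / (21.3 − 8.4) = 245.97 / 12.9 = 19.067 °C ≈ 19.1 °C.

19.1 °C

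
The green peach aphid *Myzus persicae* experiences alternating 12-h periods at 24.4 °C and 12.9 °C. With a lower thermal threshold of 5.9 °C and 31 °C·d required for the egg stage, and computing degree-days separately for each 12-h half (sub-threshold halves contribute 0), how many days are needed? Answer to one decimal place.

2.4 days

Day half: max(0, 24.4 − 5.9) × 0.5 = 18.5 × 0.5 = 9.25 DD.
Night half: max(0, 12.9 − 5.9) × 0.5 = 7.0 × 0.5 = 3.50 DD.
Per 24 h: 12.75 DD/day.
Duration = 31 / 12.75 = 2.431 ≈ 2.4 days.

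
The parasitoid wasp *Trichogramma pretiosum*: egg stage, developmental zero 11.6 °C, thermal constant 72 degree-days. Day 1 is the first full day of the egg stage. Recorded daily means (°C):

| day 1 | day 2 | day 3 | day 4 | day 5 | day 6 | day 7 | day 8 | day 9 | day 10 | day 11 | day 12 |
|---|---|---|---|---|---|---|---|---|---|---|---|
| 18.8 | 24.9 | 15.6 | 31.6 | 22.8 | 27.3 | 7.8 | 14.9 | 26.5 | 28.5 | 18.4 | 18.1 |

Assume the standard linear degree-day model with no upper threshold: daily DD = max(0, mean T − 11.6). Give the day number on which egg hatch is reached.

Daily DD above 11.6 °C: 7.2, 13.3, 4.0, 20.0, 11.2, 15.7, 0.0, 3.3, 14.9, 16.9, 6.8, 6.5.
Cumulative: 7.2, 20.5, 24.5, 44.5, 55.7, 71.4, 71.4, 74.7, 89.6, 106.5, 113.3, 119.8.
The total first reaches 72 DD on day 8.

day 8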